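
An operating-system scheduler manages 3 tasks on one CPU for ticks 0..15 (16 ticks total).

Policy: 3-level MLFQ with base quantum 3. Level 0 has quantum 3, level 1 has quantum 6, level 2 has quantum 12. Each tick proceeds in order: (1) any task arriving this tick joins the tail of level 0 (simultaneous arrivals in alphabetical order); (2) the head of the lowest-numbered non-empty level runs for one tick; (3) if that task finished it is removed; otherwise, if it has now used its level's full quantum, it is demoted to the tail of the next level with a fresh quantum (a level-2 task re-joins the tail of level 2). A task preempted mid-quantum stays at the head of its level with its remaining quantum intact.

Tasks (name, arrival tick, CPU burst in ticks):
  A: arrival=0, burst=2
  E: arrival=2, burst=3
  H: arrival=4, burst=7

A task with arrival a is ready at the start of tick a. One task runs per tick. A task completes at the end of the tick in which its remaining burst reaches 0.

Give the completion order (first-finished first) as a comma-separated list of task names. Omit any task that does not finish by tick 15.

completion order = A, E, H

t=0: L0/L1/L2 = A/-/- → run A
t=1: L0/L1/L2 = A/-/- → run A
t=2: L0/L1/L2 = E/-/- → run E
t=3: L0/L1/L2 = E/-/- → run E
t=4: L0/L1/L2 = EH/-/- → run E
t=5: L0/L1/L2 = H/-/- → run H
t=6: L0/L1/L2 = H/-/- → run H
t=7: L0/L1/L2 = H/-/- → run H
t=8: L0/L1/L2 = -/H/- → run H
t=9: L0/L1/L2 = -/H/- → run H
t=10: L0/L1/L2 = -/H/- → run H
t=11: L0/L1/L2 = -/H/- → run H
t=12: (idle)
t=13: (idle)
t=14: (idle)
t=15: (idle)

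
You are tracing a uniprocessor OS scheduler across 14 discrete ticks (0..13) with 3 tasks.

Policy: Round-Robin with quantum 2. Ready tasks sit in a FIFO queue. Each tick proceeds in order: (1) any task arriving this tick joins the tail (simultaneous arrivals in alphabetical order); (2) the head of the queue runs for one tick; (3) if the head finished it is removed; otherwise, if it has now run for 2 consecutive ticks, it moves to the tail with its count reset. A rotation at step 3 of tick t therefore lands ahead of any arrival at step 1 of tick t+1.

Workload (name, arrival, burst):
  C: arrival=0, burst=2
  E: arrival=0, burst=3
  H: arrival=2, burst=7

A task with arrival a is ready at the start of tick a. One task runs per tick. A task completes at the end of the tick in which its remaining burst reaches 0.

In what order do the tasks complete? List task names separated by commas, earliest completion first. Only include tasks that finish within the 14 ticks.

completion order = C, E, H

t=0: queue=[C,E] q_used=0 → run C
t=1: queue=[C,E] q_used=1 → run C
t=2: queue=[E,H] q_used=0 → run E
t=3: queue=[E,H] q_used=1 → run E
t=4: queue=[H,E] q_used=0 → run H
t=5: queue=[H,E] q_used=1 → run H
t=6: queue=[E,H] q_used=0 → run E
t=7: queue=[H] q_used=0 → run H
t=8: queue=[H] q_used=1 → run H
t=9: queue=[H] q_used=0 → run H
t=10: queue=[H] q_used=1 → run H
t=11: queue=[H] q_used=0 → run H
t=12: (idle)
t=13: (idle)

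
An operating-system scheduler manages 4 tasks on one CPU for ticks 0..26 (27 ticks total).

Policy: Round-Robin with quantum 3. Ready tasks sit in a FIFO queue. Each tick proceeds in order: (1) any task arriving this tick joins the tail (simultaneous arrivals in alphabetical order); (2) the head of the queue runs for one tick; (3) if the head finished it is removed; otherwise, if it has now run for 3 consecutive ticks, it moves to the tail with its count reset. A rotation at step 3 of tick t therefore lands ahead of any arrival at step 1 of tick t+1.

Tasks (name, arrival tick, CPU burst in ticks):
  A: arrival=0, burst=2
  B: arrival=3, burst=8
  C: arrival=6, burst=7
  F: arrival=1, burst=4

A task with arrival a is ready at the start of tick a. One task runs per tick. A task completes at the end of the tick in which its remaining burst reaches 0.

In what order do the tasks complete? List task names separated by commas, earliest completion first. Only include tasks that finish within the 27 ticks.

t=0: queue=[A] q_used=0 → run A
t=1: queue=[A,F] q_used=1 → run A
t=2: queue=[F] q_used=0 → run F
t=3: queue=[F,B] q_used=1 → run F
t=4: queue=[F,B] q_used=2 → run F
t=5: queue=[B,F] q_used=0 → run B
t=6: queue=[B,F,C] q_used=1 → run B
t=7: queue=[B,F,C] q_used=2 → run B
t=8: queue=[F,C,B] q_used=0 → run F
t=9: queue=[C,B] q_used=0 → run C
t=10: queue=[C,B] q_used=1 → run C
t=11: queue=[C,B] q_used=2 → run C
t=12: queue=[B,C] q_used=0 → run B
t=13: queue=[B,C] q_used=1 → run B
t=14: queue=[B,C] q_used=2 → run B
t=15: queue=[C,B] q_used=0 → run C
t=16: queue=[C,B] q_used=1 → run C
t=17: queue=[C,B] q_used=2 → run C
t=18: queue=[B,C] q_used=0 → run B
t=19: queue=[B,C] q_used=1 → run B
t=20: queue=[C] q_used=0 → run C
t=21: (idle)
t=22: (idle)
t=23: (idle)
t=24: (idle)
t=25: (idle)
t=26: (idle)

completion order = A, F, B, C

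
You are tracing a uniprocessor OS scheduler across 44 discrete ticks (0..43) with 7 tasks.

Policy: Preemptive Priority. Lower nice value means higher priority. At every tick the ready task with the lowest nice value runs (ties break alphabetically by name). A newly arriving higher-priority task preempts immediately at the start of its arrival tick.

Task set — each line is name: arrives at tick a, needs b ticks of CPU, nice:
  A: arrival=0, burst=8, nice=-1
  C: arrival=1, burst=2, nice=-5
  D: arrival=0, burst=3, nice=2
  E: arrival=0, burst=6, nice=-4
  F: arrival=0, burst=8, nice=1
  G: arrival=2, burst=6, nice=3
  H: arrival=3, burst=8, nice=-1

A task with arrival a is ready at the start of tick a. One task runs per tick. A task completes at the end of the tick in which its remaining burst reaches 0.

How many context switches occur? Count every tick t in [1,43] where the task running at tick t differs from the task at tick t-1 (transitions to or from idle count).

context switches = 8

t=0: ready={A,D,E,F} → run E
t=1: ready={A,C,D,E,F} → run C
t=2: ready={A,C,D,E,F,G} → run C
t=3: ready={A,D,E,F,G,H} → run E
t=4: ready={A,D,E,F,G,H} → run E
t=5: ready={A,D,E,F,G,H} → run E
t=6: ready={A,D,E,F,G,H} → run E
t=7: ready={A,D,E,F,G,H} → run E
t=8: ready={A,D,F,G,H} → run A
t=9: ready={A,D,F,G,H} → run A
t=10: ready={A,D,F,G,H} → run A
t=11: ready={A,D,F,G,H} → run A
t=12: ready={A,D,F,G,H} → run A
t=13: ready={A,D,F,G,H} → run A
t=14: ready={A,D,F,G,H} → run A
t=15: ready={A,D,F,G,H} → run A
t=16: ready={D,F,G,H} → run H
t=17: ready={D,F,G,H} → run H
t=18: ready={D,F,G,H} → run H
t=19: ready={D,F,G,H} → run H
t=20: ready={D,F,G,H} → run H
t=21: ready={D,F,G,H} → run H
t=22: ready={D,F,G,H} → run H
t=23: ready={D,F,G,H} → run H
t=24: ready={D,F,G} → run F
t=25: ready={D,F,G} → run F
t=26: ready={D,F,G} → run F
t=27: ready={D,F,G} → run F
t=28: ready={D,F,G} → run F
t=29: ready={D,F,G} → run F
t=30: ready={D,F,G} → run F
t=31: ready={D,F,G} → run F
t=32: ready={D,G} → run D
t=33: ready={D,G} → run D
t=34: ready={D,G} → run D
t=35: ready={G} → run G
t=36: ready={G} → run G
t=37: ready={G} → run G
t=38: ready={G} → run G
t=39: ready={G} → run G
t=40: ready={G} → run G
t=41: (idle)
t=42: (idle)
t=43: (idle)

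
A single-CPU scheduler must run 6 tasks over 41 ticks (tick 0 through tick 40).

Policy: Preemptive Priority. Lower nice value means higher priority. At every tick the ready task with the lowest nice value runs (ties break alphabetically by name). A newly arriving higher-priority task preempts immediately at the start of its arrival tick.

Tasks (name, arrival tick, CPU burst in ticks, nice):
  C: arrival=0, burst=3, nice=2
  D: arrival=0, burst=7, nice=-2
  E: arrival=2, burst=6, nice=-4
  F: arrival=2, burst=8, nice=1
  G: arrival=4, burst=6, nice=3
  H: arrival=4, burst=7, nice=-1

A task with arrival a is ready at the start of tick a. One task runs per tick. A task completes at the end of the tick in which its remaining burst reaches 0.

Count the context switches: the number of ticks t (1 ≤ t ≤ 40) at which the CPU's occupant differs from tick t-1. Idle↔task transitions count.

context switches = 7

t=0: ready={C,D} → run D
t=1: ready={C,D} → run D
t=2: ready={C,D,E,F} → run E
t=3: ready={C,D,E,F} → run E
t=4: ready={C,D,E,F,G,H} → run E
t=5: ready={C,D,E,F,G,H} → run E
t=6: ready={C,D,E,F,G,H} → run E
t=7: ready={C,D,E,F,G,H} → run E
t=8: ready={C,D,F,G,H} → run D
t=9: ready={C,D,F,G,H} → run D
t=10: ready={C,D,F,G,H} → run D
t=11: ready={C,D,F,G,H} → run D
t=12: ready={C,D,F,G,H} → run D
t=13: ready={C,F,G,H} → run H
t=14: ready={C,F,G,H} → run H
t=15: ready={C,F,G,H} → run H
t=16: ready={C,F,G,H} → run H
t=17: ready={C,F,G,H} → run H
t=18: ready={C,F,G,H} → run H
t=19: ready={C,F,G,H} → run H
t=20: ready={C,F,G} → run F
t=21: ready={C,F,G} → run F
t=22: ready={C,F,G} → run F
t=23: ready={C,F,G} → run F
t=24: ready={C,F,G} → run F
t=25: ready={C,F,G} → run F
t=26: ready={C,F,G} → run F
t=27: ready={C,F,G} → run F
t=28: ready={C,G} → run C
t=29: ready={C,G} → run C
t=30: ready={C,G} → run C
t=31: ready={G} → run G
t=32: ready={G} → run G
t=33: ready={G} → run G
t=34: ready={G} → run G
t=35: ready={G} → run G
t=36: ready={G} → run G
t=37: (idle)
t=38: (idle)
t=39: (idle)
t=40: (idle)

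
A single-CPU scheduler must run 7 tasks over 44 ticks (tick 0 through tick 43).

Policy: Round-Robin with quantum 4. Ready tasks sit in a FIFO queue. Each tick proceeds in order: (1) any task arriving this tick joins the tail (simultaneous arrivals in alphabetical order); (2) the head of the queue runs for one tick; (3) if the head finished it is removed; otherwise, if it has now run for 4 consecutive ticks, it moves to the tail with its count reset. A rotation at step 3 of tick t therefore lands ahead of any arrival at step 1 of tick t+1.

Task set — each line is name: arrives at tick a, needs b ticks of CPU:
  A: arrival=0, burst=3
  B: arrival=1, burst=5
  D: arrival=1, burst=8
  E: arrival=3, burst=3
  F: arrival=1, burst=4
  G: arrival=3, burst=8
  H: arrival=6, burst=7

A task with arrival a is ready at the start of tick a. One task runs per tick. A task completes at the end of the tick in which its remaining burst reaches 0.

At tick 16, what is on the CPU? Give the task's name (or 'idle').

running at tick 16 = E

t=0: queue=[A] q_used=0 → run A
t=1: queue=[A,B,D,F] q_used=1 → run A
t=2: queue=[A,B,D,F] q_used=2 → run A
t=3: queue=[B,D,F,E,G] q_used=0 → run B
t=4: queue=[B,D,F,E,G] q_used=1 → run B
t=5: queue=[B,D,F,E,G] q_used=2 → run B
t=6: queue=[B,D,F,E,G,H] q_used=3 → run B
t=7: queue=[D,F,E,G,H,B] q_used=0 → run D
t=8: queue=[D,F,E,G,H,B] q_used=1 → run D
t=9: queue=[D,F,E,G,H,B] q_used=2 → run D
t=10: queue=[D,F,E,G,H,B] q_used=3 → run D
t=11: queue=[F,E,G,H,B,D] q_used=0 → run F
t=12: queue=[F,E,G,H,B,D] q_used=1 → run F
t=13: queue=[F,E,G,H,B,D] q_used=2 → run F
t=14: queue=[F,E,G,H,B,D] q_used=3 → run F
t=15: queue=[E,G,H,B,D] q_used=0 → run E
t=16: queue=[E,G,H,B,D] q_used=1 → run E
t=17: queue=[E,G,H,B,D] q_used=2 → run E
t=18: queue=[G,H,B,D] q_used=0 → run G
t=19: queue=[G,H,B,D] q_used=1 → run G
t=20: queue=[G,H,B,D] q_used=2 → run G
t=21: queue=[G,H,B,D] q_used=3 → run G
t=22: queue=[H,B,D,G] q_used=0 → run H
t=23: queue=[H,B,D,G] q_used=1 → run H
t=24: queue=[H,B,D,G] q_used=2 → run H
t=25: queue=[H,B,D,G] q_used=3 → run H
t=26: queue=[B,D,G,H] q_used=0 → run B
t=27: queue=[D,G,H] q_used=0 → run D
t=28: queue=[D,G,H] q_used=1 → run D
t=29: queue=[D,G,H] q_used=2 → run D
t=30: queue=[D,G,H] q_used=3 → run D
t=31: queue=[G,H] q_used=0 → run G
t=32: queue=[G,H] q_used=1 → run G
t=33: queue=[G,H] q_used=2 → run G
t=34: queue=[G,H] q_used=3 → run G
t=35: queue=[H] q_used=0 → run H
t=36: queue=[H] q_used=1 → run H
t=37: queue=[H] q_used=2 → run H
t=38: (idle)
t=39: (idle)
t=40: (idle)
t=41: (idle)
t=42: (idle)
t=43: (idle)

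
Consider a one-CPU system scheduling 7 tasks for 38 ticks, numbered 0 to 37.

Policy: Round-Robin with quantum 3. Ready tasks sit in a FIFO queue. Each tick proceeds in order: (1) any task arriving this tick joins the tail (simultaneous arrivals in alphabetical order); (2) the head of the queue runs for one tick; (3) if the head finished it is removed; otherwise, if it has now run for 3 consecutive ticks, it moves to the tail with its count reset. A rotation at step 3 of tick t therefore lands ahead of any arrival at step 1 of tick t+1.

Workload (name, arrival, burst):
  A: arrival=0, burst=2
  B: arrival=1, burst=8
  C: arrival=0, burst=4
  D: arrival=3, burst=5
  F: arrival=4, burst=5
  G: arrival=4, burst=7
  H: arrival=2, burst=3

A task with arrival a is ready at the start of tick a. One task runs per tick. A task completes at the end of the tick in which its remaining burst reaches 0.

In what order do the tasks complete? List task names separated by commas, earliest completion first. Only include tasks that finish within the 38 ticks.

t=0: queue=[A,C] q_used=0 → run A
t=1: queue=[A,C,B] q_used=1 → run A
t=2: queue=[C,B,H] q_used=0 → run C
t=3: queue=[C,B,H,D] q_used=1 → run C
t=4: queue=[C,B,H,D,F,G] q_used=2 → run C
t=5: queue=[B,H,D,F,G,C] q_used=0 → run B
t=6: queue=[B,H,D,F,G,C] q_used=1 → run B
t=7: queue=[B,H,D,F,G,C] q_used=2 → run B
t=8: queue=[H,D,F,G,C,B] q_used=0 → run H
t=9: queue=[H,D,F,G,C,B] q_used=1 → run H
t=10: queue=[H,D,F,G,C,B] q_used=2 → run H
t=11: queue=[D,F,G,C,B] q_used=0 → run D
t=12: queue=[D,F,G,C,B] q_used=1 → run D
t=13: queue=[D,F,G,C,B] q_used=2 → run D
t=14: queue=[F,G,C,B,D] q_used=0 → run F
t=15: queue=[F,G,C,B,D] q_used=1 → run F
t=16: queue=[F,G,C,B,D] q_used=2 → run F
t=17: queue=[G,C,B,D,F] q_used=0 → run G
t=18: queue=[G,C,B,D,F] q_used=1 → run G
t=19: queue=[G,C,B,D,F] q_used=2 → run G
t=20: queue=[C,B,D,F,G] q_used=0 → run C
t=21: queue=[B,D,F,G] q_used=0 → run B
t=22: queue=[B,D,F,G] q_used=1 → run B
t=23: queue=[B,D,F,G] q_used=2 → run B
t=24: queue=[D,F,G,B] q_used=0 → run D
t=25: queue=[D,F,G,B] q_used=1 → run D
t=26: queue=[F,G,B] q_used=0 → run F
t=27: queue=[F,G,B] q_used=1 → run F
t=28: queue=[G,B] q_used=0 → run G
t=29: queue=[G,B] q_used=1 → run G
t=30: queue=[G,B] q_used=2 → run G
t=31: queue=[B,G] q_used=0 → run B
t=32: queue=[B,G] q_used=1 → run B
t=33: queue=[G] q_used=0 → run G
t=34: (idle)
t=35: (idle)
t=36: (idle)
t=37: (idle)

completion order = A, H, C, D, F, B, G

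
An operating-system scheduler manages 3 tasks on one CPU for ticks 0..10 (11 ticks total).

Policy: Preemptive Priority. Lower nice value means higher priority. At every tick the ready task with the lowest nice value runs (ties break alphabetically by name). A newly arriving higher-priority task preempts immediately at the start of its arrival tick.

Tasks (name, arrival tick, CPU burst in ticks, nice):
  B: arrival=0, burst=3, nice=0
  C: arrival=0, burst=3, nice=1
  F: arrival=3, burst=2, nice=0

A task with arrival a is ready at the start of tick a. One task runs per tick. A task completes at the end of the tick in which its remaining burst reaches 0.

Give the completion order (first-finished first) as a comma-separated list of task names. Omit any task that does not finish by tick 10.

completion order = B, F, C

t=0: ready={B,C} → run B
t=1: ready={B,C} → run B
t=2: ready={B,C} → run B
t=3: ready={C,F} → run F
t=4: ready={C,F} → run F
t=5: ready={C} → run C
t=6: ready={C} → run C
t=7: ready={C} → run C
t=8: (idle)
t=9: (idle)
t=10: (idle)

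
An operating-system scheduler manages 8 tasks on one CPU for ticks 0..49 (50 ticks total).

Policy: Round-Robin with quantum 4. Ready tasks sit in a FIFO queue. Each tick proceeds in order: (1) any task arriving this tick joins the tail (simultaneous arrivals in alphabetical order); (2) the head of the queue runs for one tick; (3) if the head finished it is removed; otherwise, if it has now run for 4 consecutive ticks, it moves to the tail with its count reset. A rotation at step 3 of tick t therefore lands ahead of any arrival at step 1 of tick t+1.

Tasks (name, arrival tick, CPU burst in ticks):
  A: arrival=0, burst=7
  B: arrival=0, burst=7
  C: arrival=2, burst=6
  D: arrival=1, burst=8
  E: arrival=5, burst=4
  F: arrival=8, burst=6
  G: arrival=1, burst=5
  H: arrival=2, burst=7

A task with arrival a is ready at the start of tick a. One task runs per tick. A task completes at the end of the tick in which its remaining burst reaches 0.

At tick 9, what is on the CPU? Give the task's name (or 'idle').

t=0: queue=[A,B] q_used=0 → run A
t=1: queue=[A,B,D,G] q_used=1 → run A
t=2: queue=[A,B,D,G,C,H] q_used=2 → run A
t=3: queue=[A,B,D,G,C,H] q_used=3 → run A
t=4: queue=[B,D,G,C,H,A] q_used=0 → run B
t=5: queue=[B,D,G,C,H,A,E] q_used=1 → run B
t=6: queue=[B,D,G,C,H,A,E] q_used=2 → run B
t=7: queue=[B,D,G,C,H,A,E] q_used=3 → run B
t=8: queue=[D,G,C,H,A,E,B,F] q_used=0 → run D
t=9: queue=[D,G,C,H,A,E,B,F] q_used=1 → run D
t=10: queue=[D,G,C,H,A,E,B,F] q_used=2 → run D
t=11: queue=[D,G,C,H,A,E,B,F] q_used=3 → run D
t=12: queue=[G,C,H,A,E,B,F,D] q_used=0 → run G
t=13: queue=[G,C,H,A,E,B,F,D] q_used=1 → run G
t=14: queue=[G,C,H,A,E,B,F,D] q_used=2 → run G
t=15: queue=[G,C,H,A,E,B,F,D] q_used=3 → run G
t=16: queue=[C,H,A,E,B,F,D,G] q_used=0 → run C
t=17: queue=[C,H,A,E,B,F,D,G] q_used=1 → run C
t=18: queue=[C,H,A,E,B,F,D,G] q_used=2 → run C
t=19: queue=[C,H,A,E,B,F,D,G] q_used=3 → run C
t=20: queue=[H,A,E,B,F,D,G,C] q_used=0 → run H
t=21: queue=[H,A,E,B,F,D,G,C] q_used=1 → run H
t=22: queue=[H,A,E,B,F,D,G,C] q_used=2 → run H
t=23: queue=[H,A,E,B,F,D,G,C] q_used=3 → run H
t=24: queue=[A,E,B,F,D,G,C,H] q_used=0 → run A
t=25: queue=[A,E,B,F,D,G,C,H] q_used=1 → run A
t=26: queue=[A,E,B,F,D,G,C,H] q_used=2 → run A
t=27: queue=[E,B,F,D,G,C,H] q_used=0 → run E
t=28: queue=[E,B,F,D,G,C,H] q_used=1 → run E
t=29: queue=[E,B,F,D,G,C,H] q_used=2 → run E
t=30: queue=[E,B,F,D,G,C,H] q_used=3 → run E
t=31: queue=[B,F,D,G,C,H] q_used=0 → run B
t=32: queue=[B,F,D,G,C,H] q_used=1 → run B
t=33: queue=[B,F,D,G,C,H] q_used=2 → run B
t=34: queue=[F,D,G,C,H] q_used=0 → run F
t=35: queue=[F,D,G,C,H] q_used=1 → run F
t=36: queue=[F,D,G,C,H] q_used=2 → run F
t=37: queue=[F,D,G,C,H] q_used=3 → run F
t=38: queue=[D,G,C,H,F] q_used=0 → run D
t=39: queue=[D,G,C,H,F] q_used=1 → run D
t=40: queue=[D,G,C,H,F] q_used=2 → run D
t=41: queue=[D,G,C,H,F] q_used=3 → run D
t=42: queue=[G,C,H,F] q_used=0 → run G
t=43: queue=[C,H,F] q_used=0 → run C
t=44: queue=[C,H,F] q_used=1 → run C
t=45: queue=[H,F] q_used=0 → run H
t=46: queue=[H,F] q_used=1 → run H
t=47: queue=[H,F] q_used=2 → run H
t=48: queue=[F] q_used=0 → run F
t=49: queue=[F] q_used=1 → run F

running at tick 9 = D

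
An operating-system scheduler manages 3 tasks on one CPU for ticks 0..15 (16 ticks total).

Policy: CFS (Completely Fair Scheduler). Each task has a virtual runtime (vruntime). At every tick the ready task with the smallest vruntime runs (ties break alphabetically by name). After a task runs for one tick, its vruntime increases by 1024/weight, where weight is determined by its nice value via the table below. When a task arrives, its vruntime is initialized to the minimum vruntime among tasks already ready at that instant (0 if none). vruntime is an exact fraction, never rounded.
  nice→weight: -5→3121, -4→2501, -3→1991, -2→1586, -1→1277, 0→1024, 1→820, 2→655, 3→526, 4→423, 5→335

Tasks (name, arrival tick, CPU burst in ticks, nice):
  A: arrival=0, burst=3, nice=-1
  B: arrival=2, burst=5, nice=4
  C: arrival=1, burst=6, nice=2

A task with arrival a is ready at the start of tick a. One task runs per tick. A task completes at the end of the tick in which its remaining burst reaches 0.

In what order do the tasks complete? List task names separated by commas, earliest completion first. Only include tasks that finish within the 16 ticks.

completion order = A, C, B

t=0: vr[A=0] → run A
t=1: vr[A=1024/1277 C=1024/1277] → run A
t=2: vr[A=2048/1277 B=1024/1277 C=1024/1277] → run B
t=3: vr[A=2048/1277 B=1740800/540171 C=1024/1277] → run C
t=4: vr[A=2048/1277 B=1740800/540171 C=1978368/836435] → run A
t=5: vr[B=1740800/540171 C=1978368/836435] → run C
t=6: vr[B=1740800/540171 C=3286016/836435] → run B
t=7: vr[B=3048448/540171 C=3286016/836435] → run C
t=8: vr[B=3048448/540171 C=4593664/836435] → run C
t=9: vr[B=3048448/540171 C=5901312/836435] → run B
t=10: vr[B=1452032/180057 C=5901312/836435] → run C
t=11: vr[B=1452032/180057 C=1441792/167287] → run B
t=12: vr[B=5663744/540171 C=1441792/167287] → run C
t=13: vr[B=5663744/540171] → run B
t=14: (idle)
t=15: (idle)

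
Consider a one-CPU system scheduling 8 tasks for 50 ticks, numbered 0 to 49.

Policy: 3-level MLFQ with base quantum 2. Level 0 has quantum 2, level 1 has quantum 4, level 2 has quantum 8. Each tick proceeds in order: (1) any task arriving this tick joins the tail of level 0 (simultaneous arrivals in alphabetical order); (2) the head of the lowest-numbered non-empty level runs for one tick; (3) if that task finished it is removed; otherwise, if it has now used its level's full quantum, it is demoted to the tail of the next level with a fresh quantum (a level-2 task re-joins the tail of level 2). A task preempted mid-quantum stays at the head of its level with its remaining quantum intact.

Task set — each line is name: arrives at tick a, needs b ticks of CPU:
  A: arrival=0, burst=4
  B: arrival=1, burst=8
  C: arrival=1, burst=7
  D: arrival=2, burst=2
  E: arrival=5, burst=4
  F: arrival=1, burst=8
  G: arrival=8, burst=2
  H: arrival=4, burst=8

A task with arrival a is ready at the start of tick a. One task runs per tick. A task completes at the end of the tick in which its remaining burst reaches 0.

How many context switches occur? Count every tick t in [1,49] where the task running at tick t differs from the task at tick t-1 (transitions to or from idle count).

context switches = 18

t=0: L0/L1/L2 = A/-/- → run A
t=1: L0/L1/L2 = ABCF/-/- → run A
t=2: L0/L1/L2 = BCFD/A/- → run B
t=3: L0/L1/L2 = BCFD/A/- → run B
t=4: L0/L1/L2 = CFDH/AB/- → run C
t=5: L0/L1/L2 = CFDHE/AB/- → run C
t=6: L0/L1/L2 = FDHE/ABC/- → run F
t=7: L0/L1/L2 = FDHE/ABC/- → run F
t=8: L0/L1/L2 = DHEG/ABCF/- → run D
t=9: L0/L1/L2 = DHEG/ABCF/- → run D
t=10: L0/L1/L2 = HEG/ABCF/- → run H
t=11: L0/L1/L2 = HEG/ABCF/- → run H
t=12: L0/L1/L2 = EG/ABCFH/- → run E
t=13: L0/L1/L2 = EG/ABCFH/- → run E
t=14: L0/L1/L2 = G/ABCFHE/- → run G
t=15: L0/L1/L2 = G/ABCFHE/- → run G
t=16: L0/L1/L2 = -/ABCFHE/- → run A
t=17: L0/L1/L2 = -/ABCFHE/- → run A
t=18: L0/L1/L2 = -/BCFHE/- → run B
t=19: L0/L1/L2 = -/BCFHE/- → run B
t=20: L0/L1/L2 = -/BCFHE/- → run B
t=21: L0/L1/L2 = -/BCFHE/- → run B
t=22: L0/L1/L2 = -/CFHE/B → run C
t=23: L0/L1/L2 = -/CFHE/B → run C
t=24: L0/L1/L2 = -/CFHE/B → run C
t=25: L0/L1/L2 = -/CFHE/B → run C
t=26: L0/L1/L2 = -/FHE/BC → run F
t=27: L0/L1/L2 = -/FHE/BC → run F
t=28: L0/L1/L2 = -/FHE/BC → run F
t=29: L0/L1/L2 = -/FHE/BC → run F
t=30: L0/L1/L2 = -/HE/BCF → run H
t=31: L0/L1/L2 = -/HE/BCF → run H
t=32: L0/L1/L2 = -/HE/BCF → run H
t=33: L0/L1/L2 = -/HE/BCF → run H
t=34: L0/L1/L2 = -/E/BCFH → run E
t=35: L0/L1/L2 = -/E/BCFH → run E
t=36: L0/L1/L2 = -/-/BCFH → run B
t=37: L0/L1/L2 = -/-/BCFH → run B
t=38: L0/L1/L2 = -/-/CFH → run C
t=39: L0/L1/L2 = -/-/FH → run F
t=40: L0/L1/L2 = -/-/FH → run F
t=41: L0/L1/L2 = -/-/H → run H
t=42: L0/L1/L2 = -/-/H → run H
t=43: (idle)
t=44: (idle)
t=45: (idle)
t=46: (idle)
t=47: (idle)
t=48: (idle)
t=49: (idle)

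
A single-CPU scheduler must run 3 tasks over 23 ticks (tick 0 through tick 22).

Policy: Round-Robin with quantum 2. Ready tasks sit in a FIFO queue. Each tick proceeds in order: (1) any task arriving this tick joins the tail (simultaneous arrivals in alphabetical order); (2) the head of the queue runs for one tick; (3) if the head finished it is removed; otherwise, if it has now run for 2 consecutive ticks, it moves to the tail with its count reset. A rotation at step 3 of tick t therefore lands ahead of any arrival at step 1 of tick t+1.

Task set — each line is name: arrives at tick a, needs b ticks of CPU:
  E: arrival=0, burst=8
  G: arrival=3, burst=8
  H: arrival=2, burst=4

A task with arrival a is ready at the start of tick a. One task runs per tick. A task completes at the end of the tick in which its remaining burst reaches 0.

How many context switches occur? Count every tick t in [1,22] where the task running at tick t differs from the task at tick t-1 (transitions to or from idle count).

t=0: queue=[E] q_used=0 → run E
t=1: queue=[E] q_used=1 → run E
t=2: queue=[E,H] q_used=0 → run E
t=3: queue=[E,H,G] q_used=1 → run E
t=4: queue=[H,G,E] q_used=0 → run H
t=5: queue=[H,G,E] q_used=1 → run H
t=6: queue=[G,E,H] q_used=0 → run G
t=7: queue=[G,E,H] q_used=1 → run G
t=8: queue=[E,H,G] q_used=0 → run E
t=9: queue=[E,H,G] q_used=1 → run E
t=10: queue=[H,G,E] q_used=0 → run H
t=11: queue=[H,G,E] q_used=1 → run H
t=12: queue=[G,E] q_used=0 → run G
t=13: queue=[G,E] q_used=1 → run G
t=14: queue=[E,G] q_used=0 → run E
t=15: queue=[E,G] q_used=1 → run E
t=16: queue=[G] q_used=0 → run G
t=17: queue=[G] q_used=1 → run G
t=18: queue=[G] q_used=0 → run G
t=19: queue=[G] q_used=1 → run G
t=20: (idle)
t=21: (idle)
t=22: (idle)

context switches = 8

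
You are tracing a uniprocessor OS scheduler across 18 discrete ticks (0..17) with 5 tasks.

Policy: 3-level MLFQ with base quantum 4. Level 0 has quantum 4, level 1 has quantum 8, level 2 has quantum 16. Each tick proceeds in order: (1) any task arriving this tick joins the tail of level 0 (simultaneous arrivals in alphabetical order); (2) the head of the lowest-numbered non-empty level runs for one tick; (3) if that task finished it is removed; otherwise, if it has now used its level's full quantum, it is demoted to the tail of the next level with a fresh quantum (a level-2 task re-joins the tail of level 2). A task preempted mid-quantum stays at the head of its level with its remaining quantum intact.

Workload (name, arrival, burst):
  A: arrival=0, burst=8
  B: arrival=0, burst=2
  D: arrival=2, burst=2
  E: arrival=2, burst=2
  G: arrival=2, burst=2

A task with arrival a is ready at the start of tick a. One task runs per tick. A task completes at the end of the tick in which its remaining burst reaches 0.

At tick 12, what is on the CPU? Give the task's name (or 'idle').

running at tick 12 = A

t=0: L0/L1/L2 = AB/-/- → run A
t=1: L0/L1/L2 = AB/-/- → run A
t=2: L0/L1/L2 = ABDEG/-/- → run A
t=3: L0/L1/L2 = ABDEG/-/- → run A
t=4: L0/L1/L2 = BDEG/A/- → run B
t=5: L0/L1/L2 = BDEG/A/- → run B
t=6: L0/L1/L2 = DEG/A/- → run D
t=7: L0/L1/L2 = DEG/A/- → run D
t=8: L0/L1/L2 = EG/A/- → run E
t=9: L0/L1/L2 = EG/A/- → run E
t=10: L0/L1/L2 = G/A/- → run G
t=11: L0/L1/L2 = G/A/- → run G
t=12: L0/L1/L2 = -/A/- → run A
t=13: L0/L1/L2 = -/A/- → run A
t=14: L0/L1/L2 = -/A/- → run A
t=15: L0/L1/L2 = -/A/- → run A
t=16: (idle)
t=17: (idle)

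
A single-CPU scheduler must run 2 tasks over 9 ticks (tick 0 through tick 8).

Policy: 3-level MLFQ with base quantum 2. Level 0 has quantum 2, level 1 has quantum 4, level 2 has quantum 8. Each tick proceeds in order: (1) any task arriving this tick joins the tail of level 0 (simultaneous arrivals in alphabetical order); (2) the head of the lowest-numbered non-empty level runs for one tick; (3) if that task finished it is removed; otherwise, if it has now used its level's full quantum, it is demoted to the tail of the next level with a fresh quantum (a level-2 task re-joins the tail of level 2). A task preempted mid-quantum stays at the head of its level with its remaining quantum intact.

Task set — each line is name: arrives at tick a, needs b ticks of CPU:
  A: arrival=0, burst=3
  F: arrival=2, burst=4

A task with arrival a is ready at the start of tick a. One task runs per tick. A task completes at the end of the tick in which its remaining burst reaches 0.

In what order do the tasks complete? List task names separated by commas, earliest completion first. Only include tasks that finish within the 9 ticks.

t=0: L0/L1/L2 = A/-/- → run A
t=1: L0/L1/L2 = A/-/- → run A
t=2: L0/L1/L2 = F/A/- → run F
t=3: L0/L1/L2 = F/A/- → run F
t=4: L0/L1/L2 = -/AF/- → run A
t=5: L0/L1/L2 = -/F/- → run F
t=6: L0/L1/L2 = -/F/- → run F
t=7: (idle)
t=8: (idle)

completion order = A, F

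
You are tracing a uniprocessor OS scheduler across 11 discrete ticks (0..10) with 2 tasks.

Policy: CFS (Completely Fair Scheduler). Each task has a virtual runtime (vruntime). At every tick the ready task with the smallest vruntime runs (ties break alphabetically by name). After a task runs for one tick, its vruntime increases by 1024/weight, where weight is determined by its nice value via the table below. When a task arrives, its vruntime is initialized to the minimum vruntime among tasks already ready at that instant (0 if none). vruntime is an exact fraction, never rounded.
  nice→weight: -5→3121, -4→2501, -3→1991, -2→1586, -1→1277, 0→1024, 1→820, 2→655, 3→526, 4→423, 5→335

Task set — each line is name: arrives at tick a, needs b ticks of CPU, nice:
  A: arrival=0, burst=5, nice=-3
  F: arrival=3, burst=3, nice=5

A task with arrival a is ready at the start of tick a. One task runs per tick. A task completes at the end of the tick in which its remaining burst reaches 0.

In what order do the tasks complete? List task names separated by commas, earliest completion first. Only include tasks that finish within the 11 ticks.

t=0: vr[A=0] → run A
t=1: vr[A=1024/1991] → run A
t=2: vr[A=2048/1991] → run A
t=3: vr[A=3072/1991 F=3072/1991] → run A
t=4: vr[A=4096/1991 F=3072/1991] → run F
t=5: vr[A=4096/1991 F=3067904/666985] → run A
t=6: vr[F=3067904/666985] → run F
t=7: vr[F=5106688/666985] → run F
t=8: (idle)
t=9: (idle)
t=10: (idle)

completion order = A, F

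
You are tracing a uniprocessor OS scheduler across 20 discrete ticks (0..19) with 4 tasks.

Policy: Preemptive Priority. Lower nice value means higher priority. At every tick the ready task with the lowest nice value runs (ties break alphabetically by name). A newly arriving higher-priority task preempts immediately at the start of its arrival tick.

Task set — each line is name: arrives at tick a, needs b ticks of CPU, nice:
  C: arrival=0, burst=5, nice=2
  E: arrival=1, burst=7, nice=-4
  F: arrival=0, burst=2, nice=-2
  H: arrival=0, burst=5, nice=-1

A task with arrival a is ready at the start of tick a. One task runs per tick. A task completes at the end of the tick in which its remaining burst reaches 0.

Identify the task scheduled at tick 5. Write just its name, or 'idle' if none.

t=0: ready={C,F,H} → run F
t=1: ready={C,E,F,H} → run E
t=2: ready={C,E,F,H} → run E
t=3: ready={C,E,F,H} → run E
t=4: ready={C,E,F,H} → run E
t=5: ready={C,E,F,H} → run E
t=6: ready={C,E,F,H} → run E
t=7: ready={C,E,F,H} → run E
t=8: ready={C,F,H} → run F
t=9: ready={C,H} → run H
t=10: ready={C,H} → run H
t=11: ready={C,H} → run H
t=12: ready={C,H} → run H
t=13: ready={C,H} → run H
t=14: ready={C} → run C
t=15: ready={C} → run C
t=16: ready={C} → run C
t=17: ready={C} → run C
t=18: ready={C} → run C
t=19: (idle)

running at tick 5 = E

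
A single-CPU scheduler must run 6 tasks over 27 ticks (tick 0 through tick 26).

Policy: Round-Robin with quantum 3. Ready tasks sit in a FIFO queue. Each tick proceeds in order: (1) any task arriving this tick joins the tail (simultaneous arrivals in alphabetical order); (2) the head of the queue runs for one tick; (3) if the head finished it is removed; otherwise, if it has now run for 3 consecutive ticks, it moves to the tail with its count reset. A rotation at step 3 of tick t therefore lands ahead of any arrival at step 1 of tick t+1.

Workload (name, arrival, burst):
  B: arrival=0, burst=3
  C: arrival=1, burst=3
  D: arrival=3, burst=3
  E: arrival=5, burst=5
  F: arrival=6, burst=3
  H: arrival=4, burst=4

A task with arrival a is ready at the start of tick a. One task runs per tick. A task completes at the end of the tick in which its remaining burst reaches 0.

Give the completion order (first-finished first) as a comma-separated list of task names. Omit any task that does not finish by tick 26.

t=0: queue=[B] q_used=0 → run B
t=1: queue=[B,C] q_used=1 → run B
t=2: queue=[B,C] q_used=2 → run B
t=3: queue=[C,D] q_used=0 → run C
t=4: queue=[C,D,H] q_used=1 → run C
t=5: queue=[C,D,H,E] q_used=2 → run C
t=6: queue=[D,H,E,F] q_used=0 → run D
t=7: queue=[D,H,E,F] q_used=1 → run D
t=8: queue=[D,H,E,F] q_used=2 → run D
t=9: queue=[H,E,F] q_used=0 → run H
t=10: queue=[H,E,F] q_used=1 → run H
t=11: queue=[H,E,F] q_used=2 → run H
t=12: queue=[E,F,H] q_used=0 → run E
t=13: queue=[E,F,H] q_used=1 → run E
t=14: queue=[E,F,H] q_used=2 → run E
t=15: queue=[F,H,E] q_used=0 → run F
t=16: queue=[F,H,E] q_used=1 → run F
t=17: queue=[F,H,E] q_used=2 → run F
t=18: queue=[H,E] q_used=0 → run H
t=19: queue=[E] q_used=0 → run E
t=20: queue=[E] q_used=1 → run E
t=21: (idle)
t=22: (idle)
t=23: (idle)
t=24: (idle)
t=25: (idle)
t=26: (idle)

completion order = B, C, D, F, H, E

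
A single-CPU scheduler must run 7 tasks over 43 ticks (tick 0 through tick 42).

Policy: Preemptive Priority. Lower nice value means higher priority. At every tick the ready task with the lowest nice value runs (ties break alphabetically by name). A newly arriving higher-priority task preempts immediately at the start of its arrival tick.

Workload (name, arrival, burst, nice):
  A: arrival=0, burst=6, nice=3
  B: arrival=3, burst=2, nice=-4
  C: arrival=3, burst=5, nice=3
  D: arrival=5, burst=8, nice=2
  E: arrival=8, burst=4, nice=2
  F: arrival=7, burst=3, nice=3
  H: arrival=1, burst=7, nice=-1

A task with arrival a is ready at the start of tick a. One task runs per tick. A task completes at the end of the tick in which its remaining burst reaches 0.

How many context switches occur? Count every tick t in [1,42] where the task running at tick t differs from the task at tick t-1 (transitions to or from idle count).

t=0: ready={A} → run A
t=1: ready={A,H} → run H
t=2: ready={A,H} → run H
t=3: ready={A,B,C,H} → run B
t=4: ready={A,B,C,H} → run B
t=5: ready={A,C,D,H} → run H
t=6: ready={A,C,D,H} → run H
t=7: ready={A,C,D,F,H} → run H
t=8: ready={A,C,D,E,F,H} → run H
t=9: ready={A,C,D,E,F,H} → run H
t=10: ready={A,C,D,E,F} → run D
t=11: ready={A,C,D,E,F} → run D
t=12: ready={A,C,D,E,F} → run D
t=13: ready={A,C,D,E,F} → run D
t=14: ready={A,C,D,E,F} → run D
t=15: ready={A,C,D,E,F} → run D
t=16: ready={A,C,D,E,F} → run D
t=17: ready={A,C,D,E,F} → run D
t=18: ready={A,C,E,F} → run E
t=19: ready={A,C,E,F} → run E
t=20: ready={A,C,E,F} → run E
t=21: ready={A,C,E,F} → run E
t=22: ready={A,C,F} → run A
t=23: ready={A,C,F} → run A
t=24: ready={A,C,F} → run A
t=25: ready={A,C,F} → run A
t=26: ready={A,C,F} → run A
t=27: ready={C,F} → run C
t=28: ready={C,F} → run C
t=29: ready={C,F} → run C
t=30: ready={C,F} → run C
t=31: ready={C,F} → run C
t=32: ready={F} → run F
t=33: ready={F} → run F
t=34: ready={F} → run F
t=35: (idle)
t=36: (idle)
t=37: (idle)
t=38: (idle)
t=39: (idle)
t=40: (idle)
t=41: (idle)
t=42: (idle)

context switches = 9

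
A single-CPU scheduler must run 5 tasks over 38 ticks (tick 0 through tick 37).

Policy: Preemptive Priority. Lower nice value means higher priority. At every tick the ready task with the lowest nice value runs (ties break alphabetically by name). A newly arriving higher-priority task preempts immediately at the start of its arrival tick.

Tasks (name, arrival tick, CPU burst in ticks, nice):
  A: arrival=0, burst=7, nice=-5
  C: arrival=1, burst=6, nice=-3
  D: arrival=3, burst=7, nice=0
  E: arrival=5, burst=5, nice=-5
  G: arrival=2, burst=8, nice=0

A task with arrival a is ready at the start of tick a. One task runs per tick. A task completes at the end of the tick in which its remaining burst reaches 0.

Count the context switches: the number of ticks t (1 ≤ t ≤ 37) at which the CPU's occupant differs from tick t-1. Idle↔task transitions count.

t=0: ready={A} → run A
t=1: ready={A,C} → run A
t=2: ready={A,C,G} → run A
t=3: ready={A,C,D,G} → run A
t=4: ready={A,C,D,G} → run A
t=5: ready={A,C,D,E,G} → run A
t=6: ready={A,C,D,E,G} → run A
t=7: ready={C,D,E,G} → run E
t=8: ready={C,D,E,G} → run E
t=9: ready={C,D,E,G} → run E
t=10: ready={C,D,E,G} → run E
t=11: ready={C,D,E,G} → run E
t=12: ready={C,D,G} → run C
t=13: ready={C,D,G} → run C
t=14: ready={C,D,G} → run C
t=15: ready={C,D,G} → run C
t=16: ready={C,D,G} → run C
t=17: ready={C,D,G} → run C
t=18: ready={D,G} → run D
t=19: ready={D,G} → run D
t=20: ready={D,G} → run D
t=21: ready={D,G} → run D
t=22: ready={D,G} → run D
t=23: ready={D,G} → run D
t=24: ready={D,G} → run D
t=25: ready={G} → run G
t=26: ready={G} → run G
t=27: ready={G} → run G
t=28: ready={G} → run G
t=29: ready={G} → run G
t=30: ready={G} → run G
t=31: ready={G} → run G
t=32: ready={G} → run G
t=33: (idle)
t=34: (idle)
t=35: (idle)
t=36: (idle)
t=37: (idle)

context switches = 5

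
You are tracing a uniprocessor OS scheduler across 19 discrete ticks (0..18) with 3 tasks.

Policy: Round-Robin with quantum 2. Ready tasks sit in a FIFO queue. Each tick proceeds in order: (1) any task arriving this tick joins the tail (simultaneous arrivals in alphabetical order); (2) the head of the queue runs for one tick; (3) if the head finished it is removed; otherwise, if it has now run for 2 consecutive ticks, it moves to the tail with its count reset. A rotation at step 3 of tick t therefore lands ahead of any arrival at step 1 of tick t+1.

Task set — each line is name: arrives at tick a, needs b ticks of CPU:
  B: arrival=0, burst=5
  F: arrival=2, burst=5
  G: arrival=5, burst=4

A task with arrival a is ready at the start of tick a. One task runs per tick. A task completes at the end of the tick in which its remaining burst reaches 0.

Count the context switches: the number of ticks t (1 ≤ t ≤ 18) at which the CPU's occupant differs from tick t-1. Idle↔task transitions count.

t=0: queue=[B] q_used=0 → run B
t=1: queue=[B] q_used=1 → run B
t=2: queue=[B,F] q_used=0 → run B
t=3: queue=[B,F] q_used=1 → run B
t=4: queue=[F,B] q_used=0 → run F
t=5: queue=[F,B,G] q_used=1 → run F
t=6: queue=[B,G,F] q_used=0 → run B
t=7: queue=[G,F] q_used=0 → run G
t=8: queue=[G,F] q_used=1 → run G
t=9: queue=[F,G] q_used=0 → run F
t=10: queue=[F,G] q_used=1 → run F
t=11: queue=[G,F] q_used=0 → run G
t=12: queue=[G,F] q_used=1 → run G
t=13: queue=[F] q_used=0 → run F
t=14: (idle)
t=15: (idle)
t=16: (idle)
t=17: (idle)
t=18: (idle)

context switches = 7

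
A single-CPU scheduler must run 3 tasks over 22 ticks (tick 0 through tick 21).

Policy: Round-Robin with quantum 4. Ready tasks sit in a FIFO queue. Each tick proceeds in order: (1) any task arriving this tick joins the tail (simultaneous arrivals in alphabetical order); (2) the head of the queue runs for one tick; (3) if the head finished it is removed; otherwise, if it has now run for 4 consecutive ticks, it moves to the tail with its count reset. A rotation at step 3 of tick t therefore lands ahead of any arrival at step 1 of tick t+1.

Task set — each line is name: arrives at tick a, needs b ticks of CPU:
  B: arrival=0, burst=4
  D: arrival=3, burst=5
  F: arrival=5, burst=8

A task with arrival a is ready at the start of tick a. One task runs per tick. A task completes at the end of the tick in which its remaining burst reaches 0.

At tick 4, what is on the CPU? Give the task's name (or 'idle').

running at tick 4 = D

t=0: queue=[B] q_used=0 → run B
t=1: queue=[B] q_used=1 → run B
t=2: queue=[B] q_used=2 → run B
t=3: queue=[B,D] q_used=3 → run B
t=4: queue=[D] q_used=0 → run D
t=5: queue=[D,F] q_used=1 → run D
t=6: queue=[D,F] q_used=2 → run D
t=7: queue=[D,F] q_used=3 → run D
t=8: queue=[F,D] q_used=0 → run F
t=9: queue=[F,D] q_used=1 → run F
t=10: queue=[F,D] q_used=2 → run F
t=11: queue=[F,D] q_used=3 → run F
t=12: queue=[D,F] q_used=0 → run D
t=13: queue=[F] q_used=0 → run F
t=14: queue=[F] q_used=1 → run F
t=15: queue=[F] q_used=2 → run F
t=16: queue=[F] q_used=3 → run F
t=17: (idle)
t=18: (idle)
t=19: (idle)
t=20: (idle)
t=21: (idle)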